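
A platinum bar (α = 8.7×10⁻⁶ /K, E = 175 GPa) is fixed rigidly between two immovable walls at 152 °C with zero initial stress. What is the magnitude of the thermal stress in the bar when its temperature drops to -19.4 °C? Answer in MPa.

σ = 261 MPa

Fully constrained: the free strain ε = αΔT is blocked, so σ = Eε = EαΔT.
|ΔT| = 171.4 K
σ = 175×10⁹ × 8.7×10⁻⁶ × 171.4 = 2.61×10⁸ Pa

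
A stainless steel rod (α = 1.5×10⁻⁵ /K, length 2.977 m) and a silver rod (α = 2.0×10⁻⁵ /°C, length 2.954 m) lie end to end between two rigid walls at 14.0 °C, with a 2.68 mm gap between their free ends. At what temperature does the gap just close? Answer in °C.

α₁L₁ = 4.4655×10⁻⁵ m/K, α₂L₂ = 5.908×10⁻⁵ m/K → total 1.03735×10⁻⁴ m/K
ΔT = g/(α₁L₁+α₂L₂) = 2.68×10⁻³ / 1.03735×10⁻⁴ = 25.835 K
T = 14.0 + 25.835 = 39.835 °C

T = 39.8 °C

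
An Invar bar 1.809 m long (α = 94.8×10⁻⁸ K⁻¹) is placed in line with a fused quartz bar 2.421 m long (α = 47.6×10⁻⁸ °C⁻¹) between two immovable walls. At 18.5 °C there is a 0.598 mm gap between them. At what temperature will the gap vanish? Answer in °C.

α₁L₁ = 1.714932×10⁻⁶ m/K, α₂L₂ = 1.152396×10⁻⁶ m/K → total 2.867328×10⁻⁶ m/K
ΔT = g/(α₁L₁+α₂L₂) = 5.98×10⁻⁴ / 2.867328×10⁻⁶ = 208.56 K
T = 18.5 + 208.56 = 227.06 °C

T = 227 °C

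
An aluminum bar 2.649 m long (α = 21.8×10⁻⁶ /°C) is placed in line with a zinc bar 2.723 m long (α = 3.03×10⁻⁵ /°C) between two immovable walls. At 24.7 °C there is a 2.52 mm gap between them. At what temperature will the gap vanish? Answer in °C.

T = 42.7 °C

α₁L₁ = 5.77482×10⁻⁵ m/K, α₂L₂ = 8.25069×10⁻⁵ m/K → total 1.402551×10⁻⁴ m/K
ΔT = g/(α₁L₁+α₂L₂) = 2.52×10⁻³ / 1.402551×10⁻⁴ = 17.967 K
T = 24.7 + 17.967 = 42.667 °C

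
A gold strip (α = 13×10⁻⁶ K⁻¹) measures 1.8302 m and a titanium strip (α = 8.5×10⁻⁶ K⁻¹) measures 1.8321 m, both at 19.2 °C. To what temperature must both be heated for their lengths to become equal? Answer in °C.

T = 250.4 °C

Equal length when α₁L₁ΔT − α₂L₂ΔT = L₂ − L₁ = 1.90×10⁻³ m
α₁L₁ = 2.37926×10⁻⁵, α₂L₂ = 1.557285×10⁻⁵ → Δ(αL) = 8.21975×10⁻⁶ m/K
ΔT = 1.90×10⁻³ / 8.21975×10⁻⁶ = 231.151 K, so T = 19.2 + 231.151 = 250.351 °C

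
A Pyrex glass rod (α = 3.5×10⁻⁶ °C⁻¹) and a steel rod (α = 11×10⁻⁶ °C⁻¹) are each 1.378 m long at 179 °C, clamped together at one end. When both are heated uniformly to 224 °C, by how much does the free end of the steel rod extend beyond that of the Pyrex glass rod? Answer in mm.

ΔT = 45 K
Pyrex glass: ΔL = 3.5×10⁻⁶ × 1.378 m × 45 = 2.1703×10⁻⁴ m = 0.21703 mm
steel: ΔL = 11×10⁻⁶ × 1.378 m × 45 = 6.8211×10⁻⁴ m = 0.68211 mm
difference = 0.68211 − 0.21703 = 0.46508 mm

0.465 mm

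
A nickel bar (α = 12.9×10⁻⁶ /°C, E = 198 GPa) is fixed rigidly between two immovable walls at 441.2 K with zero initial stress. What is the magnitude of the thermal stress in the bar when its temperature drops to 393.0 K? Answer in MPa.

σ = 123 MPa

Fully constrained: the free strain ε = αΔT is blocked, so σ = Eε = EαΔT.
|ΔT| = 48.2 K
σ = 198×10⁹ × 12.9×10⁻⁶ × 48.2 = 1.23×10⁸ Pa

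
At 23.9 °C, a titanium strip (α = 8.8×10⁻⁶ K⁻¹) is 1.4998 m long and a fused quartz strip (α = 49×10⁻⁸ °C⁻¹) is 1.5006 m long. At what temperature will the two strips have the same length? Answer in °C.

T = 88.09 °C

L₁(1 + α₁ΔT) = L₂(1 + α₂ΔT) ⇒ ΔT = (L₂ − L₁)/(α₁L₁ − α₂L₂)
L₂ − L₁ = 1.5006 − 1.4998 = 8.00×10⁻⁴ m
α₁L₁ − α₂L₂ = 8.8×10⁻⁶×1.4998 − 49×10⁻⁸×1.5006 = 1.2462946×10⁻⁵ m/K
ΔT = 8.00×10⁻⁴ / 1.2462946×10⁻⁵ = 64.1903 K
T = 23.9 + 64.1903 = 88.0903 °C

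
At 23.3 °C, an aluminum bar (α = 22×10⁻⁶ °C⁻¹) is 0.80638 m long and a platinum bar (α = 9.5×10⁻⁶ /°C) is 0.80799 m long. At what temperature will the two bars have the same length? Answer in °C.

T = 183.3 °C

L₁(1 + α₁ΔT) = L₂(1 + α₂ΔT) ⇒ ΔT = (L₂ − L₁)/(α₁L₁ − α₂L₂)
L₂ − L₁ = 0.80799 − 0.80638 = 1.61×10⁻³ m
α₁L₁ − α₂L₂ = 22×10⁻⁶×0.80638 − 9.5×10⁻⁶×0.80799 = 1.0064455×10⁻⁵ m/K
ΔT = 1.61×10⁻³ / 1.0064455×10⁻⁵ = 159.969 K
T = 23.3 + 159.969 = 183.269 °C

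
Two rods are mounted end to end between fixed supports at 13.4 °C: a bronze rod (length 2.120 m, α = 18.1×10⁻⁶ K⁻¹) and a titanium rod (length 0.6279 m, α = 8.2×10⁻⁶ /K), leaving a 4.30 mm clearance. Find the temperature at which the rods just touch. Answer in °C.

α₁L₁ = 3.8372×10⁻⁵ m/K, α₂L₂ = 5.14878×10⁻⁶ m/K → total 4.352078×10⁻⁵ m/K
ΔT = g/(α₁L₁+α₂L₂) = 4.30×10⁻³ / 4.352078×10⁻⁵ = 98.80 K
T = 13.4 + 98.80 = 112.20 °C

T = 112 °C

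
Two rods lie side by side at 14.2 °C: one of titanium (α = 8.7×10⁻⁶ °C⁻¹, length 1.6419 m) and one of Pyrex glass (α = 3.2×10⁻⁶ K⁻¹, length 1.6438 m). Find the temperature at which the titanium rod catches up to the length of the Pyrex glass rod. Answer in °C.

T = 224.7 °C

L₁(1 + α₁ΔT) = L₂(1 + α₂ΔT) ⇒ ΔT = (L₂ − L₁)/(α₁L₁ − α₂L₂)
L₂ − L₁ = 1.6438 − 1.6419 = 1.90×10⁻³ m
α₁L₁ − α₂L₂ = 8.7×10⁻⁶×1.6419 − 3.2×10⁻⁶×1.6438 = 9.02437×10⁻⁶ m/K
ΔT = 1.90×10⁻³ / 9.02437×10⁻⁶ = 210.541 K
T = 14.2 + 210.541 = 224.741 °C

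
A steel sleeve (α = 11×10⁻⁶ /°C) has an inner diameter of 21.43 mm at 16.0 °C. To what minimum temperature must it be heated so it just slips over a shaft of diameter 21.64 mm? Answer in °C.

Required Δd = 21.64 − 21.43 = 0.21 mm
Δd = αd₀ΔT ⇒ ΔT = Δd/(αd₀) = 0.21 / (11×10⁻⁶ × 21.43) = 890.85 K
T_min = 16.0 + 890.85 = 906.85 °C

T = 907 °C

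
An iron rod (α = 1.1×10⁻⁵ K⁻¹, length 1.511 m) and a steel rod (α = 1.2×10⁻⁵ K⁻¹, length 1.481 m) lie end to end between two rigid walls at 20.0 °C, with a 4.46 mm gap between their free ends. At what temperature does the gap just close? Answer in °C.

α₁L₁ = 1.6621×10⁻⁵ m/K, α₂L₂ = 1.7772×10⁻⁵ m/K → total 3.4393×10⁻⁵ m/K
ΔT = g/(α₁L₁+α₂L₂) = 4.46×10⁻³ / 3.4393×10⁻⁵ = 129.68 K
T = 20.0 + 129.68 = 149.68 °C

T = 150 °C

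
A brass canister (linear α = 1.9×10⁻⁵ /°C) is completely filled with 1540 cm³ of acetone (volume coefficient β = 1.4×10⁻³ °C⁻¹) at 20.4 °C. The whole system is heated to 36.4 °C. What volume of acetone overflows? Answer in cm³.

The canister also expands: β_container ≈ 3α = 5.7×10⁻⁵ /K
Net overflow = V₀(β_liq − 3α_cont)ΔT
β − 3α = 1.40×10⁻³ − 5.7×10⁻⁵ = 1.343×10⁻³ /K; ΔT = 16.0 K
ΔV = 1540 × 1.343×10⁻³ × 16.0 = 33.1 cm³

33.1 cm³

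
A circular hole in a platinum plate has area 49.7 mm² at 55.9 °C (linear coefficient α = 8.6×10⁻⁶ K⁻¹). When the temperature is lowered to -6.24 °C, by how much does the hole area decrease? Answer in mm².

Area coefficient ≈ 2α; |ΔT| = 62.14 K
ΔA = 2αA₀ΔT = 2(8.6×10⁻⁶)(49.7)(62.14) = 0.0531 mm²

ΔA = 0.0531 mm²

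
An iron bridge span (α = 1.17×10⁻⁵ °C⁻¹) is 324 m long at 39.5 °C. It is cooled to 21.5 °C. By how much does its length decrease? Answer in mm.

|ΔT| = |21.5 − 39.5| = 18.0 K
ΔL = αL₀ΔT = (1.17×10⁻⁵)(324)(18.0) = 6.82×10⁻² m

ΔL = 68.2 mm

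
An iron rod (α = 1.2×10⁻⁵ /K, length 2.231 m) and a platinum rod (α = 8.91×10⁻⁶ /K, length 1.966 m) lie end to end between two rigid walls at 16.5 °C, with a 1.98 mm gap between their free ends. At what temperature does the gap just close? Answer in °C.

Gap closes when ΔL₁ + ΔL₂ = 1.98 mm = 1.98×10⁻³ m
(α₁L₁ + α₂L₂)ΔT = g
α₁L₁ + α₂L₂ = 1.2×10⁻⁵×2.231 + 8.91×10⁻⁶×1.966 = 4.428906×10⁻⁵ m/K
ΔT = 1.98×10⁻³ / 4.428906×10⁻⁵ = 44.706 K
T = 16.5 + 44.706 = 61.206 °C

T = 61.2 °C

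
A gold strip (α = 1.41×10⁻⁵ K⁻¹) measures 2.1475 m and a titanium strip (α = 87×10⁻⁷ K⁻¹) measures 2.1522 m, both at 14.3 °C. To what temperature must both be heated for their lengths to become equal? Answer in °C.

L₁(1 + α₁ΔT) = L₂(1 + α₂ΔT) ⇒ ΔT = (L₂ − L₁)/(α₁L₁ − α₂L₂)
L₂ − L₁ = 2.1522 − 2.1475 = 4.70×10⁻³ m
α₁L₁ − α₂L₂ = 1.41×10⁻⁵×2.1475 − 87×10⁻⁷×2.1522 = 1.155561×10⁻⁵ m/K
ΔT = 4.70×10⁻³ / 1.155561×10⁻⁵ = 406.729 K
T = 14.3 + 406.729 = 421.029 °C

T = 421.0 °C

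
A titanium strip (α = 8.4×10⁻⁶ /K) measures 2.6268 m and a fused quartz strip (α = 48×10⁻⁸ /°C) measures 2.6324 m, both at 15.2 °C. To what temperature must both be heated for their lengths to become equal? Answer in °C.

T = 284.4 °C

L₁(1 + α₁ΔT) = L₂(1 + α₂ΔT) ⇒ ΔT = (L₂ − L₁)/(α₁L₁ − α₂L₂)
L₂ − L₁ = 2.6324 − 2.6268 = 5.60×10⁻³ m
α₁L₁ − α₂L₂ = 8.4×10⁻⁶×2.6268 − 48×10⁻⁸×2.6324 = 2.0801568×10⁻⁵ m/K
ΔT = 5.60×10⁻³ / 2.0801568×10⁻⁵ = 269.210 K
T = 15.2 + 269.210 = 284.410 °C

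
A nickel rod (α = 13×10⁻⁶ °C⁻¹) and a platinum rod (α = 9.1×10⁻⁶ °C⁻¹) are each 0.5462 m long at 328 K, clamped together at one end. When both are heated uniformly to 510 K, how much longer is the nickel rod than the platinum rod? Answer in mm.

ΔT = 182 K
nickel: ΔL = 13×10⁻⁶ × 0.5462 m × 182 = 1.2923×10⁻³ m = 1.2923 mm
platinum: ΔL = 9.1×10⁻⁶ × 0.5462 m × 182 = 9.0462×10⁻⁴ m = 0.90462 mm
difference = 1.2923 − 0.90462 = 0.38768 mm

0.388 mm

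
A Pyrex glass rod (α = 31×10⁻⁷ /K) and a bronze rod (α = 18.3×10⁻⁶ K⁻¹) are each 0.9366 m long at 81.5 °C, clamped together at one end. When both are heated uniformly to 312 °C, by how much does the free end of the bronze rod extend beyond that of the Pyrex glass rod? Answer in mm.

ΔT = 230.5 K
Pyrex glass: ΔL = 31×10⁻⁷ × 0.9366 m × 230.5 = 6.6925×10⁻⁴ m = 0.66925 mm
bronze: ΔL = 18.3×10⁻⁶ × 0.9366 m × 230.5 = 3.9507×10⁻³ m = 3.9507 mm
difference = 3.9507 − 0.66925 = 3.28145 mm

3.28 mm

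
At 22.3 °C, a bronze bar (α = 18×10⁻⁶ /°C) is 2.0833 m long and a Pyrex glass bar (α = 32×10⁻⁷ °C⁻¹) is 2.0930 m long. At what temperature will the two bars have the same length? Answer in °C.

T = 337.2 °C

L₁(1 + α₁ΔT) = L₂(1 + α₂ΔT) ⇒ ΔT = (L₂ − L₁)/(α₁L₁ − α₂L₂)
L₂ − L₁ = 2.0930 − 2.0833 = 9.70×10⁻³ m
α₁L₁ − α₂L₂ = 18×10⁻⁶×2.0833 − 32×10⁻⁷×2.0930 = 3.08018×10⁻⁵ m/K
ΔT = 9.70×10⁻³ / 3.08018×10⁻⁵ = 314.917 K
T = 22.3 + 314.917 = 337.217 °C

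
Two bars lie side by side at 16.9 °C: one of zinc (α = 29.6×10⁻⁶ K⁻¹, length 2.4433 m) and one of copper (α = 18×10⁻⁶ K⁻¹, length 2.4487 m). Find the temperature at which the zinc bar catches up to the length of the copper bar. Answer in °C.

L₁(1 + α₁ΔT) = L₂(1 + α₂ΔT) ⇒ ΔT = (L₂ − L₁)/(α₁L₁ − α₂L₂)
L₂ − L₁ = 2.4487 − 2.4433 = 5.40×10⁻³ m
α₁L₁ − α₂L₂ = 29.6×10⁻⁶×2.4433 − 18×10⁻⁶×2.4487 = 2.824508×10⁻⁵ m/K
ΔT = 5.40×10⁻³ / 2.824508×10⁻⁵ = 191.184 K
T = 16.9 + 191.184 = 208.084 °C

T = 208.1 °C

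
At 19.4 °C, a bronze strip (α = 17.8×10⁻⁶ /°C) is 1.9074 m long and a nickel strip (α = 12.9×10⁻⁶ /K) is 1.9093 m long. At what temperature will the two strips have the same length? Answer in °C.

T = 223.2 °C

Equal length when α₁L₁ΔT − α₂L₂ΔT = L₂ − L₁ = 1.90×10⁻³ m
α₁L₁ = 3.395172×10⁻⁵, α₂L₂ = 2.462997×10⁻⁵ → Δ(αL) = 9.32175×10⁻⁶ m/K
ΔT = 1.90×10⁻³ / 9.32175×10⁻⁶ = 203.824 K, so T = 19.4 + 203.824 = 223.224 °C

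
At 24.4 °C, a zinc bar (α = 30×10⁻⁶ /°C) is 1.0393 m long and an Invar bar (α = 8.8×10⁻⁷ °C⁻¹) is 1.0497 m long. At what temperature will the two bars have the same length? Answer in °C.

T = 368.1 °C

L₁(1 + α₁ΔT) = L₂(1 + α₂ΔT) ⇒ ΔT = (L₂ − L₁)/(α₁L₁ − α₂L₂)
L₂ − L₁ = 1.0497 − 1.0393 = 1.04×10⁻² m
α₁L₁ − α₂L₂ = 30×10⁻⁶×1.0393 − 8.8×10⁻⁷×1.0497 = 3.0255264×10⁻⁵ m/K
ΔT = 1.04×10⁻² / 3.0255264×10⁻⁵ = 343.742 K
T = 24.4 + 343.742 = 368.142 °C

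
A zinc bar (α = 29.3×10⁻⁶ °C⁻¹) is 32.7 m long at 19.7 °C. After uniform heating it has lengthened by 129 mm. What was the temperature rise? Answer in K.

ΔT = 135 K

ΔL = αL₀ΔT ⇒ ΔT = ΔL / (αL₀)
ΔT = 129×10⁻³ m / (29.3×10⁻⁶ × 32.7 m) = 134.64 K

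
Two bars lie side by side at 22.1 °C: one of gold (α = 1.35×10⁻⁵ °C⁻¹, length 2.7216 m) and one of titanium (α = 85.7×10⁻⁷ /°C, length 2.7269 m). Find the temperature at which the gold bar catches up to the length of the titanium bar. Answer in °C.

T = 418.4 °C

Equal length when α₁L₁ΔT − α₂L₂ΔT = L₂ − L₁ = 5.30×10⁻³ m
α₁L₁ = 3.67416×10⁻⁵, α₂L₂ = 2.3369533×10⁻⁵ → Δ(αL) = 1.3372067×10⁻⁵ m/K
ΔT = 5.30×10⁻³ / 1.3372067×10⁻⁵ = 396.349 K, so T = 22.1 + 396.349 = 418.449 °C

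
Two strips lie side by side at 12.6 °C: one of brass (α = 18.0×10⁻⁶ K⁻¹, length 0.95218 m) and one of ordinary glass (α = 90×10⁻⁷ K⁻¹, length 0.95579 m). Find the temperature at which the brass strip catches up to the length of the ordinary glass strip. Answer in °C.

Equal length when α₁L₁ΔT − α₂L₂ΔT = L₂ − L₁ = 3.61×10⁻³ m
α₁L₁ = 1.713924×10⁻⁵, α₂L₂ = 8.60211×10⁻⁶ → Δ(αL) = 8.53713×10⁻⁶ m/K
ΔT = 3.61×10⁻³ / 8.53713×10⁻⁶ = 422.859 K, so T = 12.6 + 422.859 = 435.459 °C

T = 435.5 °C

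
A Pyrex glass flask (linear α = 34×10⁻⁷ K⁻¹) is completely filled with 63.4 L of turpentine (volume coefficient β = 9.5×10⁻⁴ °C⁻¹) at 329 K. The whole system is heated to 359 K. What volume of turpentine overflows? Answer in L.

The flask also expands: β_container ≈ 3α = 1.02×10⁻⁵ /K
Net overflow = V₀(β_liq − 3α_cont)ΔT
β − 3α = 9.50×10⁻⁴ − 1.02×10⁻⁵ = 9.398×10⁻⁴ /K; ΔT = 30 K
ΔV = 63.4 × 9.398×10⁻⁴ × 30 = 1.79 L

1.79 L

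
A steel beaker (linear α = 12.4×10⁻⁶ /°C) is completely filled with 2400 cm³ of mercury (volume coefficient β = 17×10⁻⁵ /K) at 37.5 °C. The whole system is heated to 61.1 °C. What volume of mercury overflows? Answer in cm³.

7.52 cm³

The beaker also expands: β_container ≈ 3α = 3.72×10⁻⁵ /K
Net overflow = V₀(β_liq − 3α_cont)ΔT
β − 3α = 1.70×10⁻⁴ − 3.72×10⁻⁵ = 1.328×10⁻⁴ /K; ΔT = 23.6 K
ΔV = 2400 × 1.328×10⁻⁴ × 23.6 = 7.52 cm³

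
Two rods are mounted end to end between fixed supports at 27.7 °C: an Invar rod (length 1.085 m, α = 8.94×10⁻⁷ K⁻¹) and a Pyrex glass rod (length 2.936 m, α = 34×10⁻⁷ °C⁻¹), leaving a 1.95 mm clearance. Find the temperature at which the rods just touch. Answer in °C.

α₁L₁ = 9.6999×10⁻⁷ m/K, α₂L₂ = 9.9824×10⁻⁶ m/K → total 1.095239×10⁻⁵ m/K
ΔT = g/(α₁L₁+α₂L₂) = 1.95×10⁻³ / 1.095239×10⁻⁵ = 178.04 K
T = 27.7 + 178.04 = 205.74 °C

T = 206 °C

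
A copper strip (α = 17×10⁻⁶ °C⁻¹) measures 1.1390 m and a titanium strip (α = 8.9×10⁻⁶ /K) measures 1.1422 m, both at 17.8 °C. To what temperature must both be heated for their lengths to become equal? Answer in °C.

Equal length when α₁L₁ΔT − α₂L₂ΔT = L₂ − L₁ = 3.20×10⁻³ m
α₁L₁ = 1.9363×10⁻⁵, α₂L₂ = 1.016558×10⁻⁵ → Δ(αL) = 9.19742×10⁻⁶ m/K
ΔT = 3.20×10⁻³ / 9.19742×10⁻⁶ = 347.924 K, so T = 17.8 + 347.924 = 365.724 °C

T = 365.7 °C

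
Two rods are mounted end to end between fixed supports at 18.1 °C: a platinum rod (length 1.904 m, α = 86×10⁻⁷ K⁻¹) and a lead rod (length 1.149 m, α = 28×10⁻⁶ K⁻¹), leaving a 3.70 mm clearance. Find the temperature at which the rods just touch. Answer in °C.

α₁L₁ = 1.63744×10⁻⁵ m/K, α₂L₂ = 3.2172×10⁻⁵ m/K → total 4.85464×10⁻⁵ m/K
ΔT = g/(α₁L₁+α₂L₂) = 3.70×10⁻³ / 4.85464×10⁻⁵ = 76.216 K
T = 18.1 + 76.216 = 94.316 °C

T = 94.3 °C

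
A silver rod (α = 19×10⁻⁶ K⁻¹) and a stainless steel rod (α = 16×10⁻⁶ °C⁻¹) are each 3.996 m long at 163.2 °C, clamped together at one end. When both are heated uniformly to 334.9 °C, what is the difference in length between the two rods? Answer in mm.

2.06 mm

ΔT = 171.7 K
silver: ΔL = 19×10⁻⁶ × 3.996 m × 171.7 = 1.3036×10⁻² m = 13.036 mm
stainless steel: ΔL = 16×10⁻⁶ × 3.996 m × 171.7 = 1.0978×10⁻² m = 10.978 mm
difference = 13.036 − 10.978 = 2.058 mm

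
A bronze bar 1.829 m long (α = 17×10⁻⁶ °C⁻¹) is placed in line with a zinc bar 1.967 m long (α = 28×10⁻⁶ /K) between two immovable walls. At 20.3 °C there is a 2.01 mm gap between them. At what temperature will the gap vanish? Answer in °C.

T = 43.6 °C

Gap closes when ΔL₁ + ΔL₂ = 2.01 mm = 2.01×10⁻³ m
(α₁L₁ + α₂L₂)ΔT = g
α₁L₁ + α₂L₂ = 17×10⁻⁶×1.829 + 28×10⁻⁶×1.967 = 8.6169×10⁻⁵ m/K
ΔT = 2.01×10⁻³ / 8.6169×10⁻⁵ = 23.326 K
T = 20.3 + 23.326 = 43.626 °C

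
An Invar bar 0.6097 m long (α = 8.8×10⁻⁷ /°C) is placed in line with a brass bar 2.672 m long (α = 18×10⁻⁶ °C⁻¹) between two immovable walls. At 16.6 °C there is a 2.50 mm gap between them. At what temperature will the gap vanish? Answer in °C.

Gap closes when ΔL₁ + ΔL₂ = 2.50 mm = 2.50×10⁻³ m
(α₁L₁ + α₂L₂)ΔT = g
α₁L₁ + α₂L₂ = 8.8×10⁻⁷×0.6097 + 18×10⁻⁶×2.672 = 4.8632536×10⁻⁵ m/K
ΔT = 2.50×10⁻³ / 4.8632536×10⁻⁵ = 51.406 K
T = 16.6 + 51.406 = 68.006 °C

T = 68.0 °C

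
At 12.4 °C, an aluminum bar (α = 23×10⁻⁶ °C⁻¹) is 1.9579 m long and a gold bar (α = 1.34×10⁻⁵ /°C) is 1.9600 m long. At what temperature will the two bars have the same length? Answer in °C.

Equal length when α₁L₁ΔT − α₂L₂ΔT = L₂ − L₁ = 2.10×10⁻³ m
α₁L₁ = 4.50317×10⁻⁵, α₂L₂ = 2.6264×10⁻⁵ → Δ(αL) = 1.87677×10⁻⁵ m/K
ΔT = 2.10×10⁻³ / 1.87677×10⁻⁵ = 111.894 K, so T = 12.4 + 111.894 = 124.294 °C

T = 124.3 °C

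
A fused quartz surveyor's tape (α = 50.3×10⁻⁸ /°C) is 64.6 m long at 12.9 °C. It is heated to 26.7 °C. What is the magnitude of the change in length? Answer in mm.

|ΔT| = |26.7 − 12.9| = 13.8 K
ΔL = αL₀ΔT = (50.3×10⁻⁸)(64.6)(13.8) = 4.48×10⁻⁴ m

ΔL = 0.448 mm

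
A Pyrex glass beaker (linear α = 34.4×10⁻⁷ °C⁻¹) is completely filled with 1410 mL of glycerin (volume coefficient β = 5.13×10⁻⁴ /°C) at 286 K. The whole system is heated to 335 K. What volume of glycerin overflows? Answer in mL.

The beaker also expands: β_container ≈ 3α = 1.032×10⁻⁵ /K
Net overflow = V₀(β_liq − 3α_cont)ΔT
β − 3α = 5.13×10⁻⁴ − 1.032×10⁻⁵ = 5.0268×10⁻⁴ /K; ΔT = 49 K
ΔV = 1410 × 5.0268×10⁻⁴ × 49 = 34.7 mL

34.7 mL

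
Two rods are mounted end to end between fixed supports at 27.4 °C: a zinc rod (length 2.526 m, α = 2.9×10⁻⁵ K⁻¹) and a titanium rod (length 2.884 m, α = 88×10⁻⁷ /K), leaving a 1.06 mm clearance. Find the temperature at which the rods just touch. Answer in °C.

α₁L₁ = 7.3254×10⁻⁵ m/K, α₂L₂ = 2.53792×10⁻⁵ m/K → total 9.86332×10⁻⁵ m/K
ΔT = g/(α₁L₁+α₂L₂) = 1.06×10⁻³ / 9.86332×10⁻⁵ = 10.747 K
T = 27.4 + 10.747 = 38.147 °C

T = 38.1 °C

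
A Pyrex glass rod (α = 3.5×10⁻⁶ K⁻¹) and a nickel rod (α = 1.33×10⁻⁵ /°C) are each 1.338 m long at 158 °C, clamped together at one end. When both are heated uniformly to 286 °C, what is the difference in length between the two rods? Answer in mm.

ΔT = 128 K
Pyrex glass: ΔL = 3.5×10⁻⁶ × 1.338 m × 128 = 5.9942×10⁻⁴ m = 0.59942 mm
nickel: ΔL = 1.33×10⁻⁵ × 1.338 m × 128 = 2.2778×10⁻³ m = 2.2778 mm
difference = 2.2778 − 0.59942 = 1.67838 mm

1.68 mm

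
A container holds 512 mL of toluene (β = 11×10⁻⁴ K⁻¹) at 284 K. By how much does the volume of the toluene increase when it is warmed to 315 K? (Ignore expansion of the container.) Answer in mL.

ΔV = 17.5 mL

|ΔT| = |315 − 284| = 31 K
ΔV = βV₀ΔT = (11×10⁻⁴)(512)(31) = 17.5 mL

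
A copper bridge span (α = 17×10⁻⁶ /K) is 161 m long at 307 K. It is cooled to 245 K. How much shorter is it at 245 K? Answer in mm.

ΔL = 170 mm

|ΔT| = |245 − 307| = 62 K
ΔL = αL₀ΔT = (17×10⁻⁶)(161)(62) = 1.70×10⁻¹ m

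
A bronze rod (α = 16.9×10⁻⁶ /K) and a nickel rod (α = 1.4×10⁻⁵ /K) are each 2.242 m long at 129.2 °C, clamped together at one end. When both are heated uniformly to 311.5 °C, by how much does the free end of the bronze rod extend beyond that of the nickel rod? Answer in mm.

ΔT = 182.3 K
bronze: ΔL = 16.9×10⁻⁶ × 2.242 m × 182.3 = 6.9073×10⁻³ m = 6.9073 mm
nickel: ΔL = 1.4×10⁻⁵ × 2.242 m × 182.3 = 5.7220×10⁻³ m = 5.7220 mm
difference = 6.9073 − 5.7220 = 1.1853 mm

1.19 mm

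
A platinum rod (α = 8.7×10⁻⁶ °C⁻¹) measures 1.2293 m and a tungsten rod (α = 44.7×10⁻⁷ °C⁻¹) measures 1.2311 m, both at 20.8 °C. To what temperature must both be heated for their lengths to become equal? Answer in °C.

T = 367.5 °C

Equal length when α₁L₁ΔT − α₂L₂ΔT = L₂ − L₁ = 1.80×10⁻³ m
α₁L₁ = 1.069491×10⁻⁵, α₂L₂ = 5.503017×10⁻⁶ → Δ(αL) = 5.191893×10⁻⁶ m/K
ΔT = 1.80×10⁻³ / 5.191893×10⁻⁶ = 346.694 K, so T = 20.8 + 346.694 = 367.494 °C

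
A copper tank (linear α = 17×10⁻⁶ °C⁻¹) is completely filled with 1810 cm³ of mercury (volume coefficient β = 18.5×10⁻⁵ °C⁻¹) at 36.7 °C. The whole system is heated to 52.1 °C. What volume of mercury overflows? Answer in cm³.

The tank also expands: β_container ≈ 3α = 5.1×10⁻⁵ /K
Net overflow = V₀(β_liq − 3α_cont)ΔT
β − 3α = 1.85×10⁻⁴ − 5.1×10⁻⁵ = 1.34×10⁻⁴ /K; ΔT = 15.4 K
ΔV = 1810 × 1.34×10⁻⁴ × 15.4 = 3.74 cm³

3.74 cm³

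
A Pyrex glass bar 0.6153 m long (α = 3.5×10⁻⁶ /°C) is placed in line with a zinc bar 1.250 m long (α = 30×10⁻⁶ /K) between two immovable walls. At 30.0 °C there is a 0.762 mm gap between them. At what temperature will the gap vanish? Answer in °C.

T = 49.2 °C

Gap closes when ΔL₁ + ΔL₂ = 0.762 mm = 7.62×10⁻⁴ m
(α₁L₁ + α₂L₂)ΔT = g
α₁L₁ + α₂L₂ = 3.5×10⁻⁶×0.6153 + 30×10⁻⁶×1.250 = 3.965355×10⁻⁵ m/K
ΔT = 7.62×10⁻⁴ / 3.965355×10⁻⁵ = 19.216 K
T = 30.0 + 19.216 = 49.216 °C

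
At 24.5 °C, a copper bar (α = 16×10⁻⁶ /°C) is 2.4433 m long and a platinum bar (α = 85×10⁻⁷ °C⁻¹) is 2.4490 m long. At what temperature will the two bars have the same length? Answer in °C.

T = 336.4 °C

L₁(1 + α₁ΔT) = L₂(1 + α₂ΔT) ⇒ ΔT = (L₂ − L₁)/(α₁L₁ − α₂L₂)
L₂ − L₁ = 2.4490 − 2.4433 = 5.70×10⁻³ m
α₁L₁ − α₂L₂ = 16×10⁻⁶×2.4433 − 85×10⁻⁷×2.4490 = 1.82763×10⁻⁵ m/K
ΔT = 5.70×10⁻³ / 1.82763×10⁻⁵ = 311.879 K
T = 24.5 + 311.879 = 336.379 °C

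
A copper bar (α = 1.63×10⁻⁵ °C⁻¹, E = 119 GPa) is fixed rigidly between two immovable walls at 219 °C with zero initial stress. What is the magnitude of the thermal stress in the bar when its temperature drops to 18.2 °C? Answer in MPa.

Fully constrained: the free strain ε = αΔT is blocked, so σ = Eε = EαΔT.
|ΔT| = 200.8 K
σ = 119×10⁹ × 1.63×10⁻⁵ × 200.8 = 3.89×10⁸ Pa

σ = 389 MPa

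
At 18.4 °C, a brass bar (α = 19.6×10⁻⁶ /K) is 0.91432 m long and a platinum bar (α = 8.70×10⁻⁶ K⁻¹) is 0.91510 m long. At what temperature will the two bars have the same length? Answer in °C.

L₁(1 + α₁ΔT) = L₂(1 + α₂ΔT) ⇒ ΔT = (L₂ − L₁)/(α₁L₁ − α₂L₂)
L₂ − L₁ = 0.91510 − 0.91432 = 7.80×10⁻⁴ m
α₁L₁ − α₂L₂ = 19.6×10⁻⁶×0.91432 − 8.70×10⁻⁶×0.91510 = 9.959302×10⁻⁶ m/K
ΔT = 7.80×10⁻⁴ / 9.959302×10⁻⁶ = 78.3187 K
T = 18.4 + 78.3187 = 96.7187 °C

T = 96.72 °C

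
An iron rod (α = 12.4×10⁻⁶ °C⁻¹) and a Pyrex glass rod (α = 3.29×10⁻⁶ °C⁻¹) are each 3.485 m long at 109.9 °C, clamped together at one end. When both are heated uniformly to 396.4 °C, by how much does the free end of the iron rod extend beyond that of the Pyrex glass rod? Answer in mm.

ΔT = 286.5 K
iron: ΔL = 12.4×10⁻⁶ × 3.485 m × 286.5 = 1.2381×10⁻² m = 12.381 mm
Pyrex glass: ΔL = 3.29×10⁻⁶ × 3.485 m × 286.5 = 3.2849×10⁻³ m = 3.2849 mm
difference = 12.381 − 3.2849 = 9.0961 mm

9.10 mm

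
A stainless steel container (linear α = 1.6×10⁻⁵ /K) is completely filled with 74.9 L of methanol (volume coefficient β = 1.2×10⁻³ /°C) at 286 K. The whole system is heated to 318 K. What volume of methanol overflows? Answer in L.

2.76 L

The container also expands: β_container ≈ 3α = 4.8×10⁻⁵ /K
Net overflow = V₀(β_liq − 3α_cont)ΔT
β − 3α = 1.20×10⁻³ − 4.8×10⁻⁵ = 1.152×10⁻³ /K; ΔT = 32 K
ΔV = 74.9 × 1.152×10⁻³ × 32 = 2.76 L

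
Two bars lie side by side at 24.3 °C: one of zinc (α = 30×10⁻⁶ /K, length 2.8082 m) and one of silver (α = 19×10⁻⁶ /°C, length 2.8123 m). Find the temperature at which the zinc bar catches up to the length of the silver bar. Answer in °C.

Equal length when α₁L₁ΔT − α₂L₂ΔT = L₂ − L₁ = 4.10×10⁻³ m
α₁L₁ = 8.4246×10⁻⁵, α₂L₂ = 5.34337×10⁻⁵ → Δ(αL) = 3.08123×10⁻⁵ m/K
ΔT = 4.10×10⁻³ / 3.08123×10⁻⁵ = 133.064 K, so T = 24.3 + 133.064 = 157.364 °C

T = 157.4 °C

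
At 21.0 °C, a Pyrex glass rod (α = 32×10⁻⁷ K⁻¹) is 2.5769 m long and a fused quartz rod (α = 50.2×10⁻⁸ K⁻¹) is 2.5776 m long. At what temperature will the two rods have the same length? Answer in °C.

Equal length when α₁L₁ΔT − α₂L₂ΔT = L₂ − L₁ = 7.00×10⁻⁴ m
α₁L₁ = 8.24608×10⁻⁶, α₂L₂ = 1.2939552×10⁻⁶ → Δ(αL) = 6.9521248×10⁻⁶ m/K
ΔT = 7.00×10⁻⁴ / 6.9521248×10⁻⁶ = 100.689 K, so T = 21.0 + 100.689 = 121.689 °C

T = 121.7 °C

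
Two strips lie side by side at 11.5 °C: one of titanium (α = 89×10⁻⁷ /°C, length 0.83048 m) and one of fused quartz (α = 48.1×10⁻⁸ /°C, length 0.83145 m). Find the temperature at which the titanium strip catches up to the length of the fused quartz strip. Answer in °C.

L₁(1 + α₁ΔT) = L₂(1 + α₂ΔT) ⇒ ΔT = (L₂ − L₁)/(α₁L₁ − α₂L₂)
L₂ − L₁ = 0.83145 − 0.83048 = 9.70×10⁻⁴ m
α₁L₁ − α₂L₂ = 89×10⁻⁷×0.83048 − 48.1×10⁻⁸×0.83145 = 6.99134455×10⁻⁶ m/K
ΔT = 9.70×10⁻⁴ / 6.99134455×10⁻⁶ = 138.743 K
T = 11.5 + 138.743 = 150.243 °C

T = 150.2 °C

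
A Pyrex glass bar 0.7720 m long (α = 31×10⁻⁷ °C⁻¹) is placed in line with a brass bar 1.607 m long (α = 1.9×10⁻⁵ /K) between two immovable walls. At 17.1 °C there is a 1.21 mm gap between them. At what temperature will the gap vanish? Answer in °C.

Gap closes when ΔL₁ + ΔL₂ = 1.21 mm = 1.21×10⁻³ m
(α₁L₁ + α₂L₂)ΔT = g
α₁L₁ + α₂L₂ = 31×10⁻⁷×0.7720 + 1.9×10⁻⁵×1.607 = 3.29262×10⁻⁵ m/K
ΔT = 1.21×10⁻³ / 3.29262×10⁻⁵ = 36.749 K
T = 17.1 + 36.749 = 53.849 °C

T = 53.8 °C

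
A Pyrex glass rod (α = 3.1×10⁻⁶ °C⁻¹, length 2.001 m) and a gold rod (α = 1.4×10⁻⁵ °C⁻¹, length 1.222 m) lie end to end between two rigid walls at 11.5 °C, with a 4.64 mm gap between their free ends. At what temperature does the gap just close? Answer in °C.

T = 211 °C

α₁L₁ = 6.2031×10⁻⁶ m/K, α₂L₂ = 1.7108×10⁻⁵ m/K → total 2.33111×10⁻⁵ m/K
ΔT = g/(α₁L₁+α₂L₂) = 4.64×10⁻³ / 2.33111×10⁻⁵ = 199.05 K
T = 11.5 + 199.05 = 210.55 °C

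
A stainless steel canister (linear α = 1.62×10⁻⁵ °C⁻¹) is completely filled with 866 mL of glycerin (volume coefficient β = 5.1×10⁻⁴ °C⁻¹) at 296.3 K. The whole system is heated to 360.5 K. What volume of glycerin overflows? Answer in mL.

The canister also expands: β_container ≈ 3α = 4.86×10⁻⁵ /K
Net overflow = V₀(β_liq − 3α_cont)ΔT
β − 3α = 5.10×10⁻⁴ − 4.86×10⁻⁵ = 4.614×10⁻⁴ /K; ΔT = 64.2 K
ΔV = 866 × 4.614×10⁻⁴ × 64.2 = 25.7 mL

25.7 mL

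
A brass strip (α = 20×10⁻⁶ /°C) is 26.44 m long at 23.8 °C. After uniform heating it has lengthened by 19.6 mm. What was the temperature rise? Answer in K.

ΔL = αL₀ΔT ⇒ ΔT = ΔL / (αL₀)
ΔT = 19.6×10⁻³ m / (20×10⁻⁶ × 26.44 m) = 37.065 K

ΔT = 37.1 K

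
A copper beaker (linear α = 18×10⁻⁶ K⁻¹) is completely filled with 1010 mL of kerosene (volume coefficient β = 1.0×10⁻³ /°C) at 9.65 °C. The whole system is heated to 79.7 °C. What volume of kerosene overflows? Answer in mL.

66.9 mL

The beaker also expands: β_container ≈ 3α = 5.4×10⁻⁵ /K
Net overflow = V₀(β_liq − 3α_cont)ΔT
β − 3α = 1.00×10⁻³ − 5.4×10⁻⁵ = 9.46×10⁻⁴ /K; ΔT = 70.05 K
ΔV = 1010 × 9.46×10⁻⁴ × 70.05 = 66.9 mL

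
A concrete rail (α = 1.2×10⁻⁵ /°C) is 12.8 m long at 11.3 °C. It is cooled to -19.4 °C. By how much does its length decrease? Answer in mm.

ΔL = 4.72 mm

|ΔT| = |-19.4 − 11.3| = 30.7 K
ΔL = αL₀ΔT = (1.2×10⁻⁵)(12.8)(30.7) = 4.72×10⁻³ m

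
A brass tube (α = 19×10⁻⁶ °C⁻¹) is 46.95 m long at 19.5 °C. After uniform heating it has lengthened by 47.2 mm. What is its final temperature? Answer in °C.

T = 72.4 °C

ΔL = αL₀ΔT ⇒ ΔT = ΔL / (αL₀)
ΔT = 47.2×10⁻³ m / (19×10⁻⁶ × 46.95 m) = 52.912 K
T = 19.5 + 52.912 = 72.412 °C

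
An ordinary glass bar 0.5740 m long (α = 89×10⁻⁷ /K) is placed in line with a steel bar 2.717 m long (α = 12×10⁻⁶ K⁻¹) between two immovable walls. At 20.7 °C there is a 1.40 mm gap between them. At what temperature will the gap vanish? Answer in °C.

Gap closes when ΔL₁ + ΔL₂ = 1.40 mm = 1.40×10⁻³ m
(α₁L₁ + α₂L₂)ΔT = g
α₁L₁ + α₂L₂ = 89×10⁻⁷×0.5740 + 12×10⁻⁶×2.717 = 3.77126×10⁻⁵ m/K
ΔT = 1.40×10⁻³ / 3.77126×10⁻⁵ = 37.123 K
T = 20.7 + 37.123 = 57.823 °C

T = 57.8 °C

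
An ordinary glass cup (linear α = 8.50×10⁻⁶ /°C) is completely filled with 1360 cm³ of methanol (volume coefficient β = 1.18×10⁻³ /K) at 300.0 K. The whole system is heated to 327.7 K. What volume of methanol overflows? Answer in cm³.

The cup also expands: β_container ≈ 3α = 2.55×10⁻⁵ /K
Net overflow = V₀(β_liq − 3α_cont)ΔT
β − 3α = 1.18×10⁻³ − 2.55×10⁻⁵ = 1.1545×10⁻³ /K; ΔT = 27.7 K
ΔV = 1360 × 1.1545×10⁻³ × 27.7 = 43.5 cm³

43.5 cm³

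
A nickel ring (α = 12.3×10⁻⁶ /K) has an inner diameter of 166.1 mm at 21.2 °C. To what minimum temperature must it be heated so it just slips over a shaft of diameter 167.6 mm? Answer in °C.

T = 755 °C

Required Δd = 167.6 − 166.1 = 1.5 mm
Δd = αd₀ΔT ⇒ ΔT = Δd/(αd₀) = 1.5 / (12.3×10⁻⁶ × 166.1) = 734.20 K
T_min = 21.2 + 734.20 = 755.40 °C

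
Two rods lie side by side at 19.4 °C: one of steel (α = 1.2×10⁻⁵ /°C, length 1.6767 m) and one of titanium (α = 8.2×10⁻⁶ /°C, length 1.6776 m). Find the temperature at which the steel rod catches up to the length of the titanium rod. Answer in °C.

T = 160.8 °C

L₁(1 + α₁ΔT) = L₂(1 + α₂ΔT) ⇒ ΔT = (L₂ − L₁)/(α₁L₁ − α₂L₂)
L₂ − L₁ = 1.6776 − 1.6767 = 9.00×10⁻⁴ m
α₁L₁ − α₂L₂ = 1.2×10⁻⁵×1.6767 − 8.2×10⁻⁶×1.6776 = 6.36408×10⁻⁶ m/K
ΔT = 9.00×10⁻⁴ / 6.36408×10⁻⁶ = 141.419 K
T = 19.4 + 141.419 = 160.819 °C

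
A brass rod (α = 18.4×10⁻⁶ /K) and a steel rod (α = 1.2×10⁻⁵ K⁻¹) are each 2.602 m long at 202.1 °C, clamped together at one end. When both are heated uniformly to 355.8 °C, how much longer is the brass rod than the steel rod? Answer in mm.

ΔT = 153.7 K
brass: ΔL = 18.4×10⁻⁶ × 2.602 m × 153.7 = 7.3587×10⁻³ m = 7.3587 mm
steel: ΔL = 1.2×10⁻⁵ × 2.602 m × 153.7 = 4.7991×10⁻³ m = 4.7991 mm
difference = 7.3587 − 4.7991 = 2.5596 mm

2.56 mm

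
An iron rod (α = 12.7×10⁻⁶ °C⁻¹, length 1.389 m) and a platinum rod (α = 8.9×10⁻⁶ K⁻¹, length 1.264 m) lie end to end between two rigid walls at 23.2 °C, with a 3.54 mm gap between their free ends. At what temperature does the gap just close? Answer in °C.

α₁L₁ = 1.76403×10⁻⁵ m/K, α₂L₂ = 1.12496×10⁻⁵ m/K → total 2.88899×10⁻⁵ m/K
ΔT = g/(α₁L₁+α₂L₂) = 3.54×10⁻³ / 2.88899×10⁻⁵ = 122.53 K
T = 23.2 + 122.53 = 145.73 °C

T = 146 °C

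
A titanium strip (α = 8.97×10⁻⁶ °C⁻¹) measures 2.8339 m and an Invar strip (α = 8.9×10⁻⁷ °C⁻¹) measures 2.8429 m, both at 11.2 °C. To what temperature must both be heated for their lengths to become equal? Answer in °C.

Equal length when α₁L₁ΔT − α₂L₂ΔT = L₂ − L₁ = 9.00×10⁻³ m
α₁L₁ = 2.5420083×10⁻⁵, α₂L₂ = 2.530181×10⁻⁶ → Δ(αL) = 2.2889902×10⁻⁵ m/K
ΔT = 9.00×10⁻³ / 2.2889902×10⁻⁵ = 393.186 K, so T = 11.2 + 393.186 = 404.386 °C

T = 404.4 °C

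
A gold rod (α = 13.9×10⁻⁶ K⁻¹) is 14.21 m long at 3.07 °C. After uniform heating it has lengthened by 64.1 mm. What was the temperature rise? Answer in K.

ΔT = 325 K

ΔL = αL₀ΔT ⇒ ΔT = ΔL / (αL₀)
ΔT = 64.1×10⁻³ m / (13.9×10⁻⁶ × 14.21 m) = 324.53 K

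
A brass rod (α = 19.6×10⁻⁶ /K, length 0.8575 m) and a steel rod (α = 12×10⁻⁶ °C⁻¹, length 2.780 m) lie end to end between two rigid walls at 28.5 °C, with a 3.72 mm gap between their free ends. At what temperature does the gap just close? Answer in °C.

Gap closes when ΔL₁ + ΔL₂ = 3.72 mm = 3.72×10⁻³ m
(α₁L₁ + α₂L₂)ΔT = g
α₁L₁ + α₂L₂ = 19.6×10⁻⁶×0.8575 + 12×10⁻⁶×2.780 = 5.0167×10⁻⁵ m/K
ΔT = 3.72×10⁻³ / 5.0167×10⁻⁵ = 74.15 K
T = 28.5 + 74.15 = 102.65 °C

T = 103 °C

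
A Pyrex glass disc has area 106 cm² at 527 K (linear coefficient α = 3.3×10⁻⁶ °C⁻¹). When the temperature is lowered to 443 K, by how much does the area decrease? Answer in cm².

ΔA = 0.0588 cm²

Area coefficient ≈ 2α; |ΔT| = 84 K
ΔA = 2αA₀ΔT = 2(3.3×10⁻⁶)(106)(84) = 0.0588 cm²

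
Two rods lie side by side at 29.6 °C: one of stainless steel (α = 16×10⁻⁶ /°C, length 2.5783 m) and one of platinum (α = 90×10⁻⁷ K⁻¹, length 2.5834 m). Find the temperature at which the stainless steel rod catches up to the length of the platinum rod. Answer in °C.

Equal length when α₁L₁ΔT − α₂L₂ΔT = L₂ − L₁ = 5.10×10⁻³ m
α₁L₁ = 4.12528×10⁻⁵, α₂L₂ = 2.32506×10⁻⁵ → Δ(αL) = 1.80022×10⁻⁵ m/K
ΔT = 5.10×10⁻³ / 1.80022×10⁻⁵ = 283.299 K, so T = 29.6 + 283.299 = 312.899 °C

T = 312.9 °C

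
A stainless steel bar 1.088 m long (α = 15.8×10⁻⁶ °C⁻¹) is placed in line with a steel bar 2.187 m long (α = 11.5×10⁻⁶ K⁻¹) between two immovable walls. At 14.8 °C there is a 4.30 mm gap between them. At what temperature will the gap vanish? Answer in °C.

α₁L₁ = 1.71904×10⁻⁵ m/K, α₂L₂ = 2.51505×10⁻⁵ m/K → total 4.23409×10⁻⁵ m/K
ΔT = g/(α₁L₁+α₂L₂) = 4.30×10⁻³ / 4.23409×10⁻⁵ = 101.56 K
T = 14.8 + 101.56 = 116.36 °C

T = 116 °C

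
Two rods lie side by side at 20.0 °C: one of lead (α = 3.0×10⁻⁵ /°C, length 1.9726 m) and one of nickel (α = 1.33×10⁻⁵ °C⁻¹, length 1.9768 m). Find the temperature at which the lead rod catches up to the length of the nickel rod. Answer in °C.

T = 147.7 °C

L₁(1 + α₁ΔT) = L₂(1 + α₂ΔT) ⇒ ΔT = (L₂ − L₁)/(α₁L₁ − α₂L₂)
L₂ − L₁ = 1.9768 − 1.9726 = 4.20×10⁻³ m
α₁L₁ − α₂L₂ = 3.0×10⁻⁵×1.9726 − 1.33×10⁻⁵×1.9768 = 3.288656×10⁻⁵ m/K
ΔT = 4.20×10⁻³ / 3.288656×10⁻⁵ = 127.712 K
T = 20.0 + 127.712 = 147.712 °C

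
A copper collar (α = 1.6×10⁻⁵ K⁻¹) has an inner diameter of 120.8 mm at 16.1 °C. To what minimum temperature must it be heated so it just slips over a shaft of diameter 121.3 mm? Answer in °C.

T = 275 °C

Required Δd = 121.3 − 120.8 = 0.5 mm
Δd = αd₀ΔT ⇒ ΔT = Δd/(αd₀) = 0.5 / (1.6×10⁻⁵ × 120.8) = 258.69 K
T_min = 16.1 + 258.69 = 274.79 °C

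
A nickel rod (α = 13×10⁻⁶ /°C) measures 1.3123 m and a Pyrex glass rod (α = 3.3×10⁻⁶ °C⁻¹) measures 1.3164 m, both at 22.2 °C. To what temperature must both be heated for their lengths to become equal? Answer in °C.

T = 344.6 °C

L₁(1 + α₁ΔT) = L₂(1 + α₂ΔT) ⇒ ΔT = (L₂ − L₁)/(α₁L₁ − α₂L₂)
L₂ − L₁ = 1.3164 − 1.3123 = 4.10×10⁻³ m
α₁L₁ − α₂L₂ = 13×10⁻⁶×1.3123 − 3.3×10⁻⁶×1.3164 = 1.271578×10⁻⁵ m/K
ΔT = 4.10×10⁻³ / 1.271578×10⁻⁵ = 322.434 K
T = 22.2 + 322.434 = 344.634 °C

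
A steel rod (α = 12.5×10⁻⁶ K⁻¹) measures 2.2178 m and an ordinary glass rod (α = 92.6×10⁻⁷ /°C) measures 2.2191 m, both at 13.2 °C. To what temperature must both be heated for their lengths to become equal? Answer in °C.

T = 194.4 °C

L₁(1 + α₁ΔT) = L₂(1 + α₂ΔT) ⇒ ΔT = (L₂ − L₁)/(α₁L₁ − α₂L₂)
L₂ − L₁ = 2.2191 − 2.2178 = 1.30×10⁻³ m
α₁L₁ − α₂L₂ = 12.5×10⁻⁶×2.2178 − 92.6×10⁻⁷×2.2191 = 7.173634×10⁻⁶ m/K
ΔT = 1.30×10⁻³ / 7.173634×10⁻⁶ = 181.219 K
T = 13.2 + 181.219 = 194.419 °C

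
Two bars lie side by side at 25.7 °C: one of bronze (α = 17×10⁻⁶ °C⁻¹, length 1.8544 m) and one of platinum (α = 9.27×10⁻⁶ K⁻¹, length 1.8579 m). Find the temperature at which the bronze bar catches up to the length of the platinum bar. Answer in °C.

L₁(1 + α₁ΔT) = L₂(1 + α₂ΔT) ⇒ ΔT = (L₂ − L₁)/(α₁L₁ − α₂L₂)
L₂ − L₁ = 1.8579 − 1.8544 = 3.50×10⁻³ m
α₁L₁ − α₂L₂ = 17×10⁻⁶×1.8544 − 9.27×10⁻⁶×1.8579 = 1.4302067×10⁻⁵ m/K
ΔT = 3.50×10⁻³ / 1.4302067×10⁻⁵ = 244.720 K
T = 25.7 + 244.720 = 270.420 °C

T = 270.4 °C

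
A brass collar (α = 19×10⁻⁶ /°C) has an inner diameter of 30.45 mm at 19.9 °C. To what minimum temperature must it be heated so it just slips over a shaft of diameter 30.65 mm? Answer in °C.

T = 366 °C

Required Δd = 30.65 − 30.45 = 0.20 mm
Δd = αd₀ΔT ⇒ ΔT = Δd/(αd₀) = 0.20 / (19×10⁻⁶ × 30.45) = 345.69 K
T_min = 19.9 + 345.69 = 365.59 °C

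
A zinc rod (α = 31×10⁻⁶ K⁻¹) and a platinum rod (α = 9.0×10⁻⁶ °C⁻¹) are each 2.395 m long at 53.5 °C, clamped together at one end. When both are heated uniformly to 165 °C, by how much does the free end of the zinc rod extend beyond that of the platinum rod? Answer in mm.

ΔT = 111.5 K
zinc: ΔL = 31×10⁻⁶ × 2.395 m × 111.5 = 8.2783×10⁻³ m = 8.2783 mm
platinum: ΔL = 9.0×10⁻⁶ × 2.395 m × 111.5 = 2.4034×10⁻³ m = 2.4034 mm
difference = 8.2783 − 2.4034 = 5.8749 mm

5.87 mm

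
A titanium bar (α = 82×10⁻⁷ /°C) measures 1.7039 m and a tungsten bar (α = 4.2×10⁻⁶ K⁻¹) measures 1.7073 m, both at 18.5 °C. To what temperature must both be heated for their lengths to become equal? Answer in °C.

Equal length when α₁L₁ΔT − α₂L₂ΔT = L₂ − L₁ = 3.40×10⁻³ m
α₁L₁ = 1.397198×10⁻⁵, α₂L₂ = 7.17066×10⁻⁶ → Δ(αL) = 6.80132×10⁻⁶ m/K
ΔT = 3.40×10⁻³ / 6.80132×10⁻⁶ = 499.903 K, so T = 18.5 + 499.903 = 518.403 °C

T = 518.4 °C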